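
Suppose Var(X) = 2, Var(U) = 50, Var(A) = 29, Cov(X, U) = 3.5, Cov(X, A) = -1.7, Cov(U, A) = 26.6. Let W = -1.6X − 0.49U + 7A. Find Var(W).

Var(W) = 1299.217

Var(W) = a²·Var(X) + b²·Var(U) + c²·Var(A) + 2ab·Cov(X, U) + 2ac·Cov(X, A) + 2bc·Cov(U, A), with a = -1.6, b = -0.49, c = 7.
= 5.12 + 12.005 + 1421 + 5.488 + 38.08 + (-182.476)
= 1299.217.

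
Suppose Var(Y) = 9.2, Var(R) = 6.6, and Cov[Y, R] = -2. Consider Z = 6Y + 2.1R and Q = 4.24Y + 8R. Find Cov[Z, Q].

Cov[Z, Q] = 231.12

By bilinearity, Cov[Z, Q] = ac·Var(Y) + bd·Var(R) + (ad+bc)·Cov[Y, R], with a=6, b=2.1, c=4.24, d=8.
ac·Var(Y) = 6·4.24·9.2 = 234.048
bd·Var(R) = 2.1·8·6.6 = 110.88
(ad+bc)·Cov[Y, R] = (56.904)·(-2) = -113.808
Cov[Z, Q] = 234.048 + 110.88 + (-113.808) = 231.12.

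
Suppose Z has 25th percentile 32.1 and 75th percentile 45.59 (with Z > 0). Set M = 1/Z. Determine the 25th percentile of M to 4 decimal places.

1/Z is decreasing on Z > 0, so percentile order reverses: P_{25}(M) uses P_{75}(Z) = 45.59.
P_{25}(M) = 1/45.59 ≈ 0.0219.

25th percentile of M = 0.0219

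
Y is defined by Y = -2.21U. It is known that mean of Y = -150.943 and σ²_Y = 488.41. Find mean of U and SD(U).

mean of U = 68.3, SD(U) = 10

From Y = -2.21U: mean of Y = a·mean of U + b, so mean of U = (mean of Y − b)/a = (-150.943 − 0)/(-2.21) = 68.3.
SD(Y) = √488.41 = 22.1.
SD(Y) = |a|·SD(U), so SD(U) = 22.1/|-2.21| = 10.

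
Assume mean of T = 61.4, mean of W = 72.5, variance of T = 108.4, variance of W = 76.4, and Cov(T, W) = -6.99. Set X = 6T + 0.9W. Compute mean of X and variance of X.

mean of X = 433.65, variance of X = 3888.792

mean of X = 6·mean of T + 0.9·mean of W = 6·61.4 + 0.9·72.5 = 433.65.
variance of X = a²·variance of T + b²·variance of W + 2ab·Cov(T, W) with a = 6, b = 0.9.
= 6²·108.4 + 0.9²·76.4 + 2·6·0.9·(-6.99)
= 3902.4 + 61.884 + (-75.492) = 3888.792.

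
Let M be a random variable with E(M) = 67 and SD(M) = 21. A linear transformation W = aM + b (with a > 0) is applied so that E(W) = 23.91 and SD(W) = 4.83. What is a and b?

a = 0.23, b = 8.5

SD(W) = a·SD(M) (a > 0), so a = 4.83/21 = 0.23.
E(W) = a·E(M) + b, so b = 23.91 − 0.23·67 = 8.5.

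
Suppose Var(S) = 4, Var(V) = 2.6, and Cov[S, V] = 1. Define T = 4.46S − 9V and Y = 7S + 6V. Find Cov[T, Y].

Cov[T, Y] = -51.76

By bilinearity, Cov[T, Y] = ac·Var(S) + bd·Var(V) + (ad+bc)·Cov[S, V], with a=4.46, b=-9, c=7, d=6.
ac·Var(S) = 4.46·7·4 = 124.88
bd·Var(V) = (-9)·6·2.6 = -140.4
(ad+bc)·Cov[S, V] = (-36.24)·1 = -36.24
Cov[T, Y] = 124.88 + (-140.4) + (-36.24) = -51.76.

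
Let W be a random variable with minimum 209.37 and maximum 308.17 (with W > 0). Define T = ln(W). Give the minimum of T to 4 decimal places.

ln(W) is increasing on this domain, so min(T) comes from min(W) = 209.37: min(T) = ln(209.37) ≈ 5.3441.

min(T) = 5.3441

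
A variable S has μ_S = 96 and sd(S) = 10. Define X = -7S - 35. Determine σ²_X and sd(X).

X = -7S - 35 is linear with a = -7, b = -35.
σ²_S = 10² = 100.
σ²_X = a²·σ²_S = (-7)²·100 = 4900 (the additive constant -35 does not affect variance).
sd(X) = |a|·sd(S) = |-7|·10 = 70.

σ²_X = 4900, sd(X) = 70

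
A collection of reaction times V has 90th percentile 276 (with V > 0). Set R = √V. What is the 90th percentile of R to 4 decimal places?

√V is increasing, so P_{90}(R) = g(P_{90}(V)) ≈ 16.6132.

90th percentile of R = 16.6132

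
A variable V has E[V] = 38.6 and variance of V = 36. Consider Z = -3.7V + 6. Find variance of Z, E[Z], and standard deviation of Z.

Z = -3.7V + 6 is linear with a = -3.7, b = 6.
variance of Z = a²·variance of V = (-3.7)²·36 = 492.84 (the additive constant 6 does not affect variance).
E[Z] = a·E[V] + b = (-3.7)·38.6 + 6 = -136.82.
standard deviation of V = √36 = 6.
standard deviation of Z = |a|·standard deviation of V = |-3.7|·6 = 22.2.

variance of Z = 492.84, E[Z] = -136.82, standard deviation of Z = 22.2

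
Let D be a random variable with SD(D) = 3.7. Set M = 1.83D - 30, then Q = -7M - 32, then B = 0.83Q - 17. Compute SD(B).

SD(B) = 39.33951

SD(M) = |1.83|·3.7 = 6.771.
SD(Q) = |-7|·6.771 = 47.397.
SD(B) = |0.83|·47.397 = 39.33951.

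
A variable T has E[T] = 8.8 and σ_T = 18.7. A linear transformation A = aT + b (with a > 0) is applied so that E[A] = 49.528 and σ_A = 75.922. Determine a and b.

a = 4.06, b = 13.8

σ_A = a·σ_T (a > 0), so a = 75.922/18.7 = 4.06.
E[A] = a·E[T] + b, so b = 49.528 − 4.06·8.8 = 13.8.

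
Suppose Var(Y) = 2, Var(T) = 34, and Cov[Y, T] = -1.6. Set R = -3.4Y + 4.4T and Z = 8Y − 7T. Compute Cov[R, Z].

By bilinearity, Cov[R, Z] = ac·Var(Y) + bd·Var(T) + (ad+bc)·Cov[Y, T], with a=-3.4, b=4.4, c=8, d=-7.
ac·Var(Y) = (-3.4)·8·2 = -54.4
bd·Var(T) = 4.4·(-7)·34 = -1047.2
(ad+bc)·Cov[Y, T] = (59)·(-1.6) = -94.4
Cov[R, Z] = -54.4 + (-1047.2) + (-94.4) = -1196.

Cov[R, Z] = -1196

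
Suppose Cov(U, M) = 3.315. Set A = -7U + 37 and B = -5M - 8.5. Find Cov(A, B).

Cov(A, B) = a·c·Cov(U, M) = (-7)·(-5)·3.315 = 116.025. Additive constants drop out.

Cov(A, B) = 116.025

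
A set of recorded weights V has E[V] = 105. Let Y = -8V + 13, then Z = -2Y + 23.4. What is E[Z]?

E[Y] = (-8)·105 + 13 = -827.
E[Z] = (-2)·(-827) + 23.4 = 1677.4.

E[Z] = 1677.4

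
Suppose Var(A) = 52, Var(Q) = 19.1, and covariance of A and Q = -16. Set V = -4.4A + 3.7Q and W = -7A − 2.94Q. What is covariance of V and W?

By bilinearity, covariance of V and W = ac·Var(A) + bd·Var(Q) + (ad+bc)·covariance of A and Q, with a=-4.4, b=3.7, c=-7, d=-2.94.
ac·Var(A) = (-4.4)·(-7)·52 = 1601.6
bd·Var(Q) = 3.7·(-2.94)·19.1 = -207.7698
(ad+bc)·covariance of A and Q = (-12.964)·(-16) = 207.424
covariance of V and W = 1601.6 + (-207.7698) + 207.424 = 1601.2542.

covariance of V and W = 1601.2542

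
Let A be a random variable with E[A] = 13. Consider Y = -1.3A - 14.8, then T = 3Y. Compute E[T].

E[Y] = (-1.3)·13 + (-14.8) = -31.7.
E[T] = 3·(-31.7) = -95.1.

E[T] = -95.1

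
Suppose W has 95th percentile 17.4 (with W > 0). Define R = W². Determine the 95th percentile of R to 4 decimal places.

W² is increasing, so P_{95}(R) = g(P_{95}(W)) = 302.76.

95th percentile of R = 302.76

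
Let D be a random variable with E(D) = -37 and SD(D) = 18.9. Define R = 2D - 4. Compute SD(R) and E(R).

R = 2D - 4 is linear with a = 2, b = -4.
SD(R) = |a|·SD(D) = |2|·18.9 = 37.8.
E(R) = a·E(D) + b = 2·(-37) + (-4) = -78.

SD(R) = 37.8, E(R) = -78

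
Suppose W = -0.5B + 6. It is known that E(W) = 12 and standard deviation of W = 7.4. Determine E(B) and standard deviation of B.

E(B) = -12, standard deviation of B = 14.8

From W = -0.5B + 6: E(W) = a·E(B) + b, so E(B) = (E(W) − b)/a = (12 − 6)/(-0.5) = -12.
standard deviation of W = |a|·standard deviation of B, so standard deviation of B = 7.4/|-0.5| = 14.8.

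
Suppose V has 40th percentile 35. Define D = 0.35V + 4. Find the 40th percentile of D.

Since a = 0.35 > 0 the transformation is increasing, so the 40th percentile of D = a·(P_{40} of V) + b = 0.35·35 + 4 = 16.25.

40th percentile of D = 16.25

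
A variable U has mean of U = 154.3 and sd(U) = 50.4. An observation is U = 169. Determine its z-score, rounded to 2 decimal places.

z = (U − mean of U) / sd(U) = (169 − 154.3) / 50.4 ≈ 0.29.

z = 0.29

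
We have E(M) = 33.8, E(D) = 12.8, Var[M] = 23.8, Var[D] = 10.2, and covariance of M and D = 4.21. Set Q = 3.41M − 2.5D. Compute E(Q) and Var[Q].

E(Q) = 3.41·E(M) + (-2.5)·E(D) = 3.41·33.8 + (-2.5)·12.8 = 83.258.
Var[Q] = a²·Var[M] + b²·Var[D] + 2ab·covariance of M and D with a = 3.41, b = -2.5.
= 3.41²·23.8 + (-2.5)²·10.2 + 2·3.41·(-2.5)·4.21
= 276.74878 + 63.75 + (-71.7805) = 268.71828.

E(Q) = 83.258, Var[Q] = 268.71828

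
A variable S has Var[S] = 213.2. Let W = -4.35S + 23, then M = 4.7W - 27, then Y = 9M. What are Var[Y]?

Var[W] = (-4.35)²·213.2 = 4034.277.
Var[M] = 4.7²·4034.277 = 89117.17893.
Var[Y] = 9²·89117.17893 = 7218491.49333.

Var[Y] = 7218491.49333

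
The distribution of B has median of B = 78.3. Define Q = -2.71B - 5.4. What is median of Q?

median of Q = -217.593

A linear map preserves order up to sign, so median of Q = a·median of B + b = (-2.71)·78.3 + (-5.4) = -217.593.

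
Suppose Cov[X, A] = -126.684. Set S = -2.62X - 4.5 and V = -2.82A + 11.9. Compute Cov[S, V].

Cov[S, V] = a·c·Cov[X, A] = (-2.62)·(-2.82)·(-126.684) = -935.9920656. Additive constants drop out.

Cov[S, V] = -935.9920656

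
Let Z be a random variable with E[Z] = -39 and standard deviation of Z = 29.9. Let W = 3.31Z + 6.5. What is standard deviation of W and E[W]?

W = 3.31Z + 6.5 is linear with a = 3.31, b = 6.5.
standard deviation of W = |a|·standard deviation of Z = |3.31|·29.9 = 98.969.
E[W] = a·E[Z] + b = 3.31·(-39) + 6.5 = -122.59.

standard deviation of W = 98.969, E[W] = -122.59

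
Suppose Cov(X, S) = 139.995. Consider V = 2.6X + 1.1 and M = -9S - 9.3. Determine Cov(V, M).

Cov(V, M) = a·c·Cov(X, S) = 2.6·(-9)·139.995 = -3275.883. Additive constants drop out.

Cov(V, M) = -3275.883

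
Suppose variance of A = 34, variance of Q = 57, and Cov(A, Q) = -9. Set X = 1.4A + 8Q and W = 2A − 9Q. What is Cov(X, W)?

Cov(X, W) = -4039.4

By bilinearity, Cov(X, W) = ac·variance of A + bd·variance of Q + (ad+bc)·Cov(A, Q), with a=1.4, b=8, c=2, d=-9.
ac·variance of A = 1.4·2·34 = 95.2
bd·variance of Q = 8·(-9)·57 = -4104
(ad+bc)·Cov(A, Q) = (3.4)·(-9) = -30.6
Cov(X, W) = 95.2 + (-4104) + (-30.6) = -4039.4.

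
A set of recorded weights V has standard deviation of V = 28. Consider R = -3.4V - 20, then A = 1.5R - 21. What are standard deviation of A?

standard deviation of A = 142.8

standard deviation of R = |-3.4|·28 = 95.2.
standard deviation of A = |1.5|·95.2 = 142.8.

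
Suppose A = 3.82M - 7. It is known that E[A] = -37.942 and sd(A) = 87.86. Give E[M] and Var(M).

E[M] = -8.1, Var(M) = 529

From A = 3.82M - 7: E[A] = a·E[M] + b, so E[M] = (E[A] − b)/a = (-37.942 − (-7))/3.82 = -8.1.
Var(A) = 87.86² = 7719.3796.
Var(A) = a²·Var(M), so Var(M) = 7719.3796/3.82² = 529.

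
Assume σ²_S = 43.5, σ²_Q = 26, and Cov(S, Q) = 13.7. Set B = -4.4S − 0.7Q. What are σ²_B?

σ²_B = 939.292

σ²_B = a²·σ²_S + b²·σ²_Q + 2ab·Cov(S, Q) with a = -4.4, b = -0.7.
= (-4.4)²·43.5 + (-0.7)²·26 + 2·(-4.4)·(-0.7)·13.7
= 842.16 + 12.74 + 84.392 = 939.292.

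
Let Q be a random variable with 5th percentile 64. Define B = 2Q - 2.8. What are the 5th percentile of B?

Since a = 2 > 0 the transformation is increasing, so the 5th percentile of B = a·(P_{5} of Q) + b = 2·64 + (-2.8) = 125.2.

5th percentile of B = 125.2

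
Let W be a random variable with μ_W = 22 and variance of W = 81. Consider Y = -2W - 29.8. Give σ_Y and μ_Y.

σ_Y = 18, μ_Y = -73.8

Y = -2W - 29.8 is linear with a = -2, b = -29.8.
σ_W = √81 = 9.
σ_Y = |a|·σ_W = |-2|·9 = 18.
μ_Y = a·μ_W + b = (-2)·22 + (-29.8) = -73.8.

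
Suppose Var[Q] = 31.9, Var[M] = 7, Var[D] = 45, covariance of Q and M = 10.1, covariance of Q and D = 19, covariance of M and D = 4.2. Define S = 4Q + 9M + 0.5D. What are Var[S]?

Var[S] = 1929.65

Var[S] = a²·Var[Q] + b²·Var[M] + c²·Var[D] + 2ab·covariance of Q and M + 2ac·covariance of Q and D + 2bc·covariance of M and D, with a = 4, b = 9, c = 0.5.
= 510.4 + 567 + 11.25 + 727.2 + 76 + 37.8
= 1929.65.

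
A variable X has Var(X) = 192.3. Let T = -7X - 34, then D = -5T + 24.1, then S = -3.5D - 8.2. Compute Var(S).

Var(S) = 2885701.875

Var(T) = (-7)²·192.3 = 9422.7.
Var(D) = (-5)²·9422.7 = 235567.5.
Var(S) = (-3.5)²·235567.5 = 2885701.875.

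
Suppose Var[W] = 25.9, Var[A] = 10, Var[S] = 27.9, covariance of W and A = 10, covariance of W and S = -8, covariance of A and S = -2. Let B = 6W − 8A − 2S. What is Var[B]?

Var[B] = a²·Var[W] + b²·Var[A] + c²·Var[S] + 2ab·covariance of W and A + 2ac·covariance of W and S + 2bc·covariance of A and S, with a = 6, b = -8, c = -2.
= 932.4 + 640 + 111.6 + (-960) + 192 + (-64)
= 852.

Var[B] = 852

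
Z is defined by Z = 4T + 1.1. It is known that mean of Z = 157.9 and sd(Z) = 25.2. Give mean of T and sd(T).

From Z = 4T + 1.1: mean of Z = a·mean of T + b, so mean of T = (mean of Z − b)/a = (157.9 − 1.1)/4 = 39.2.
sd(Z) = |a|·sd(T), so sd(T) = 25.2/|4| = 6.3.

mean of T = 39.2, sd(T) = 6.3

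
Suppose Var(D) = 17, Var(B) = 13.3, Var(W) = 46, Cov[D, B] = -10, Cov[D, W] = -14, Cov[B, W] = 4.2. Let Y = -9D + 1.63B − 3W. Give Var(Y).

Var(Y) = a²·Var(D) + b²·Var(B) + c²·Var(W) + 2ab·Cov[D, B] + 2ac·Cov[D, W] + 2bc·Cov[B, W], with a = -9, b = 1.63, c = -3.
= 1377 + 35.33677 + 414 + 293.4 + (-756) + (-41.076)
= 1322.66077.

Var(Y) = 1322.66077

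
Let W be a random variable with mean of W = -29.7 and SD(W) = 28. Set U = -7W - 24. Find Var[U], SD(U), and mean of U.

U = -7W - 24 is linear with a = -7, b = -24.
Var[W] = 28² = 784.
Var[U] = a²·Var[W] = (-7)²·784 = 38416 (the additive constant -24 does not affect variance).
SD(U) = |a|·SD(W) = |-7|·28 = 196.
mean of U = a·mean of W + b = (-7)·(-29.7) + (-24) = 183.9.

Var[U] = 38416, SD(U) = 196, mean of U = 183.9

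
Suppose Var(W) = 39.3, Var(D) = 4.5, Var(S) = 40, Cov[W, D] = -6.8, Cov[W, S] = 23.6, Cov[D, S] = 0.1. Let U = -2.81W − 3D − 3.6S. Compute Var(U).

Var(U) = a²·Var(W) + b²·Var(D) + c²·Var(S) + 2ab·Cov[W, D] + 2ac·Cov[W, S] + 2bc·Cov[D, S], with a = -2.81, b = -3, c = -3.6.
= 310.31673 + 40.5 + 518.4 + (-114.648) + 477.4752 + 2.16
= 1234.20393.

Var(U) = 1234.20393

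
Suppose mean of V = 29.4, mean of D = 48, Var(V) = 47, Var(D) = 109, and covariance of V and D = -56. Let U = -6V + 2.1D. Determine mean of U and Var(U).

mean of U = -75.6, Var(U) = 3583.89

mean of U = (-6)·mean of V + 2.1·mean of D = (-6)·29.4 + 2.1·48 = -75.6.
Var(U) = a²·Var(V) + b²·Var(D) + 2ab·covariance of V and D with a = -6, b = 2.1.
= (-6)²·47 + 2.1²·109 + 2·(-6)·2.1·(-56)
= 1692 + 480.69 + 1411.2 = 3583.89.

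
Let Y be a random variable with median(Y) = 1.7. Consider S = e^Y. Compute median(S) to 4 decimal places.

e^Y is monotone on this domain, so median(S) = exp(1.7) ≈ 5.4739.

median(S) = 5.4739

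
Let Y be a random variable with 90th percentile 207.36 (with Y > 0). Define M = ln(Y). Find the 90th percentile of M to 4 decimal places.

90th percentile of M = 5.3345

ln(Y) is increasing, so P_{90}(M) = g(P_{90}(Y)) ≈ 5.3345.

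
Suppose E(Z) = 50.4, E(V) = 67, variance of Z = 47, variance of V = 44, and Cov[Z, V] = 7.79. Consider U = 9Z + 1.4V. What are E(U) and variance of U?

E(U) = 547.4, variance of U = 4089.548

E(U) = 9·E(Z) + 1.4·E(V) = 9·50.4 + 1.4·67 = 547.4.
variance of U = a²·variance of Z + b²·variance of V + 2ab·Cov[Z, V] with a = 9, b = 1.4.
= 9²·47 + 1.4²·44 + 2·9·1.4·7.79
= 3807 + 86.24 + 196.308 = 4089.548.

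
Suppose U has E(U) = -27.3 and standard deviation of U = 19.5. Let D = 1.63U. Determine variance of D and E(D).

variance of D = 1010.286225, E(D) = -44.499

D = 1.63U is linear with a = 1.63, b = 0.
variance of U = 19.5² = 380.25.
variance of D = a²·variance of U = 1.63²·380.25 = 1010.286225.
E(D) = a·E(U) + b = 1.63·(-27.3) = -44.499.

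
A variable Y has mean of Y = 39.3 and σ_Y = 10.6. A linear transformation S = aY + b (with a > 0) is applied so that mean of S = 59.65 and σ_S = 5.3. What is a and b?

σ_S = a·σ_Y (a > 0), so a = 5.3/10.6 = 0.5.
mean of S = a·mean of Y + b, so b = 59.65 − 0.5·39.3 = 40.

a = 0.5, b = 40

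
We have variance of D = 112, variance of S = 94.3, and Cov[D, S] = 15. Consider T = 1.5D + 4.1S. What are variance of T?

variance of T = a²·variance of D + b²·variance of S + 2ab·Cov[D, S] with a = 1.5, b = 4.1.
= 1.5²·112 + 4.1²·94.3 + 2·1.5·4.1·15
= 252 + 1585.183 + 184.5 = 2021.683.

variance of T = 2021.683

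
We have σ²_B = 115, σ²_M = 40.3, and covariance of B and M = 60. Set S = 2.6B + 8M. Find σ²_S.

σ²_S = 5852.6

σ²_S = a²·σ²_B + b²·σ²_M + 2ab·covariance of B and M with a = 2.6, b = 8.
= 2.6²·115 + 8²·40.3 + 2·2.6·8·60
= 777.4 + 2579.2 + 2496 = 5852.6.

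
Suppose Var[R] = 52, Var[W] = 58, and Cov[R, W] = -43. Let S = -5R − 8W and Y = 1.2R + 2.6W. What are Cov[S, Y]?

By bilinearity, Cov[S, Y] = ac·Var[R] + bd·Var[W] + (ad+bc)·Cov[R, W], with a=-5, b=-8, c=1.2, d=2.6.
ac·Var[R] = (-5)·1.2·52 = -312
bd·Var[W] = (-8)·2.6·58 = -1206.4
(ad+bc)·Cov[R, W] = (-22.6)·(-43) = 971.8
Cov[S, Y] = -312 + (-1206.4) + 971.8 = -546.6.

Cov[S, Y] = -546.6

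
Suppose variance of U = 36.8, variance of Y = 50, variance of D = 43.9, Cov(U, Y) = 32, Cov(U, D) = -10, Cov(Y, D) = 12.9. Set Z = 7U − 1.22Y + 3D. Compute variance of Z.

variance of Z = a²·variance of U + b²·variance of Y + c²·variance of D + 2ab·Cov(U, Y) + 2ac·Cov(U, D) + 2bc·Cov(Y, D), with a = 7, b = -1.22, c = 3.
= 1803.2 + 74.42 + 395.1 + (-546.56) + (-420) + (-94.428)
= 1211.732.

variance of Z = 1211.732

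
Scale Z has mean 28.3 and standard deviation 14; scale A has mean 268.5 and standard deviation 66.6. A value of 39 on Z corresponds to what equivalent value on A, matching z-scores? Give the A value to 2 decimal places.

z = (39 − 28.3)/14 ≈ 0.7643.
A = 268.5 + z·66.6 = 268.5 + (39 − 28.3)·66.6/14 ≈ 319.40.

A = 319.40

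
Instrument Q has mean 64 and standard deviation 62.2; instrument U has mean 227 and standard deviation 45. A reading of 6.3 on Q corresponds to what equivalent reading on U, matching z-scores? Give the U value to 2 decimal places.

z = (6.3 − 64)/62.2 ≈ -0.9277.
U = 227 + z·45 = 227 + (6.3 − 64)·45/62.2 ≈ 185.26.

U = 185.26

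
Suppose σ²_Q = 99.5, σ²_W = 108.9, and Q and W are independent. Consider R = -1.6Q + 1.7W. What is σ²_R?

σ²_R = 569.441

σ²_R = a²·σ²_Q + b²·σ²_W + 2ab·covariance of Q and W with a = -1.6, b = 1.7.
Independence gives covariance of Q and W = 0.
= (-1.6)²·99.5 + 1.7²·108.9 + 2·(-1.6)·1.7·0
= 254.72 + 314.721 + 0 = 569.441.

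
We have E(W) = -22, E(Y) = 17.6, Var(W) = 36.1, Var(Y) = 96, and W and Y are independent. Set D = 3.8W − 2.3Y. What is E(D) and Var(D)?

E(D) = 3.8·E(W) + (-2.3)·E(Y) = 3.8·(-22) + (-2.3)·17.6 = -124.08.
Var(D) = a²·Var(W) + b²·Var(Y) + 2ab·Cov[W, Y] with a = 3.8, b = -2.3.
Independence gives Cov[W, Y] = 0.
= 3.8²·36.1 + (-2.3)²·96 + 2·3.8·(-2.3)·0
= 521.284 + 507.84 + 0 = 1029.124.

E(D) = -124.08, Var(D) = 1029.124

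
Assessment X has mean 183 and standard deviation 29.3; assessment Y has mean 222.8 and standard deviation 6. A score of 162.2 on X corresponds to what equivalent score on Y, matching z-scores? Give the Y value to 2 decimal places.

Y = 218.54

z = (162.2 − 183)/29.3 ≈ -0.7099.
Y = 222.8 + z·6 = 222.8 + (162.2 − 183)·6/29.3 ≈ 218.54.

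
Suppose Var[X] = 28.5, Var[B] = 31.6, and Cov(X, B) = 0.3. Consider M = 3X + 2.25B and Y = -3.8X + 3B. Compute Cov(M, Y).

Cov(M, Y) = -111.465

By bilinearity, Cov(M, Y) = ac·Var[X] + bd·Var[B] + (ad+bc)·Cov(X, B), with a=3, b=2.25, c=-3.8, d=3.
ac·Var[X] = 3·(-3.8)·28.5 = -324.9
bd·Var[B] = 2.25·3·31.6 = 213.3
(ad+bc)·Cov(X, B) = (0.45)·0.3 = 0.135
Cov(M, Y) = -324.9 + 213.3 + 0.135 = -111.465.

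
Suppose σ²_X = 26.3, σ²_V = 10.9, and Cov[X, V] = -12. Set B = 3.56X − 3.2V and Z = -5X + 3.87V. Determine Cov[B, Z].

By bilinearity, Cov[B, Z] = ac·σ²_X + bd·σ²_V + (ad+bc)·Cov[X, V], with a=3.56, b=-3.2, c=-5, d=3.87.
ac·σ²_X = 3.56·(-5)·26.3 = -468.14
bd·σ²_V = (-3.2)·3.87·10.9 = -134.9856
(ad+bc)·Cov[X, V] = (29.7772)·(-12) = -357.3264
Cov[B, Z] = -468.14 + (-134.9856) + (-357.3264) = -960.452.

Cov[B, Z] = -960.452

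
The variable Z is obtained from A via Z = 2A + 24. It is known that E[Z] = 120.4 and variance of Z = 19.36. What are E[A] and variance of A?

E[A] = 48.2, variance of A = 4.84

From Z = 2A + 24: E[Z] = a·E[A] + b, so E[A] = (E[Z] − b)/a = (120.4 − 24)/2 = 48.2.
variance of Z = a²·variance of A, so variance of A = 19.36/2² = 4.84.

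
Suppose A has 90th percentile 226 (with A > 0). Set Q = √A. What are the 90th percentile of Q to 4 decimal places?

90th percentile of Q = 15.0333

√A is increasing, so P_{90}(Q) = g(P_{90}(A)) ≈ 15.0333.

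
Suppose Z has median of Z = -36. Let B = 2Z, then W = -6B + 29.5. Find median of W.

median of W = 461.5

median of B = 2·(-36) = -72.
median of W = (-6)·(-72) + 29.5 = 461.5.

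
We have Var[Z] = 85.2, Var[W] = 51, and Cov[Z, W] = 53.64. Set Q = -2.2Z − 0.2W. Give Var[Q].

Var[Q] = 461.6112

Var[Q] = a²·Var[Z] + b²·Var[W] + 2ab·Cov[Z, W] with a = -2.2, b = -0.2.
= (-2.2)²·85.2 + (-0.2)²·51 + 2·(-2.2)·(-0.2)·53.64
= 412.368 + 2.04 + 47.2032 = 461.6112.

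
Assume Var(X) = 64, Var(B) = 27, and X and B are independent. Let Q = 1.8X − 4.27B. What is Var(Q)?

Var(Q) = 699.6483

Var(Q) = a²·Var(X) + b²·Var(B) + 2ab·covariance of X and B with a = 1.8, b = -4.27.
Independence gives covariance of X and B = 0.
= 1.8²·64 + (-4.27)²·27 + 2·1.8·(-4.27)·0
= 207.36 + 492.2883 + 0 = 699.6483.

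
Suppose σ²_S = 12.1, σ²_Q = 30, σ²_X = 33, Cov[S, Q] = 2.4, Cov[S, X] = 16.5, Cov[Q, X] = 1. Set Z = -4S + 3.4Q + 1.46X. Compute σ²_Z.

σ²_Z = a²·σ²_S + b²·σ²_Q + c²·σ²_X + 2ab·Cov[S, Q] + 2ac·Cov[S, X] + 2bc·Cov[Q, X], with a = -4, b = 3.4, c = 1.46.
= 193.6 + 346.8 + 70.3428 + (-65.28) + (-192.72) + 9.928
= 362.6708.

σ²_Z = 362.6708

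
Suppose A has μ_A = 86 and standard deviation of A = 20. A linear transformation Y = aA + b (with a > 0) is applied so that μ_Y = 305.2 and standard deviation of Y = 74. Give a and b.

a = 3.7, b = -13

standard deviation of Y = a·standard deviation of A (a > 0), so a = 74/20 = 3.7.
μ_Y = a·μ_A + b, so b = 305.2 − 3.7·86 = -13.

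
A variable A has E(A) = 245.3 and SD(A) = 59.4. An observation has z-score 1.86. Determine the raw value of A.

A = 355.784

A = E(A) + z·SD(A) = 245.3 + 1.86·59.4 = 355.784.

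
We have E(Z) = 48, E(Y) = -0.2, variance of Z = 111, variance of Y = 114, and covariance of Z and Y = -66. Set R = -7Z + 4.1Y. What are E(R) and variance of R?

E(R) = -336.82, variance of R = 11143.74

E(R) = (-7)·E(Z) + 4.1·E(Y) = (-7)·48 + 4.1·(-0.2) = -336.82.
variance of R = a²·variance of Z + b²·variance of Y + 2ab·covariance of Z and Y with a = -7, b = 4.1.
= (-7)²·111 + 4.1²·114 + 2·(-7)·4.1·(-66)
= 5439 + 1916.34 + 3788.4 = 11143.74.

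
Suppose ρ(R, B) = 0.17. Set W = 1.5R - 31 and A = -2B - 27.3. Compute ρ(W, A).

ρ(W, A) = -0.17

Linear rescalings preserve |correlation|; the slopes 1.5 and -2 have opposite signs, so the correlation flips sign: ρ(W, A) = −ρ(R, B) = -0.17.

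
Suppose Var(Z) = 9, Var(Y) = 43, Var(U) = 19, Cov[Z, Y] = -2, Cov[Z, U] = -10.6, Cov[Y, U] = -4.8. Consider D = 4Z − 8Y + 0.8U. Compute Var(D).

Var(D) = 3029.76

Var(D) = a²·Var(Z) + b²·Var(Y) + c²·Var(U) + 2ab·Cov[Z, Y] + 2ac·Cov[Z, U] + 2bc·Cov[Y, U], with a = 4, b = -8, c = 0.8.
= 144 + 2752 + 12.16 + 128 + (-67.84) + 61.44
= 3029.76.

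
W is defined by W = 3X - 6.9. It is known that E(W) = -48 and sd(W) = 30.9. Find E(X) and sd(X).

E(X) = -13.7, sd(X) = 10.3

From W = 3X - 6.9: E(W) = a·E(X) + b, so E(X) = (E(W) − b)/a = (-48 − (-6.9))/3 = -13.7.
sd(W) = |a|·sd(X), so sd(X) = 30.9/|3| = 10.3.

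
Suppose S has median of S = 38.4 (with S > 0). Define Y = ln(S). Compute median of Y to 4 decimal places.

ln(S) is monotone on this domain, so median of Y = ln(38.4) ≈ 3.6481.

median of Y = 3.6481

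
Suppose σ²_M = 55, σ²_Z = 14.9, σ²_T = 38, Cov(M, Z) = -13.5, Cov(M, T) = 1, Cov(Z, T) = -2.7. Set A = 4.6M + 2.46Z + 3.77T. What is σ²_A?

σ²_A = a²·σ²_M + b²·σ²_Z + c²·σ²_T + 2ab·Cov(M, Z) + 2ac·Cov(M, T) + 2bc·Cov(Z, T), with a = 4.6, b = 2.46, c = 3.77.
= 1163.8 + 90.16884 + 540.0902 + (-305.532) + 34.684 + (-50.08068)
= 1473.13036.

σ²_A = 1473.13036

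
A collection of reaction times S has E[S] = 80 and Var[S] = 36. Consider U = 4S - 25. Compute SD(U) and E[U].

U = 4S - 25 is linear with a = 4, b = -25.
SD(S) = √36 = 6.
SD(U) = |a|·SD(S) = |4|·6 = 24.
E[U] = a·E[S] + b = 4·80 + (-25) = 295.

SD(U) = 24, E[U] = 295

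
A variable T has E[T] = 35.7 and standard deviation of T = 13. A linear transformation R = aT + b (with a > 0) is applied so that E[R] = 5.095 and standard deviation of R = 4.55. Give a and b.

a = 0.35, b = -7.4

standard deviation of R = a·standard deviation of T (a > 0), so a = 4.55/13 = 0.35.
E[R] = a·E[T] + b, so b = 5.095 − 0.35·35.7 = -7.4.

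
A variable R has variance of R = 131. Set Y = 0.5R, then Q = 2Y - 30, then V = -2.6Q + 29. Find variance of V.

variance of Y = 0.5²·131 = 32.75.
variance of Q = 2²·32.75 = 131.
variance of V = (-2.6)²·131 = 885.56.

variance of V = 885.56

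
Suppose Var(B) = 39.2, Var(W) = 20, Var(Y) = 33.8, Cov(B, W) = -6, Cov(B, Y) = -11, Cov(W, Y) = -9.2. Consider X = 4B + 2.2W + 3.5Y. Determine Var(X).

Var(X) = a²·Var(B) + b²·Var(W) + c²·Var(Y) + 2ab·Cov(B, W) + 2ac·Cov(B, Y) + 2bc·Cov(W, Y), with a = 4, b = 2.2, c = 3.5.
= 627.2 + 96.8 + 414.05 + (-105.6) + (-308) + (-141.68)
= 582.77.

Var(X) = 582.77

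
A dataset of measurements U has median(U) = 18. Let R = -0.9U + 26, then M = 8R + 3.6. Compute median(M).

median(R) = (-0.9)·18 + 26 = 9.8.
median(M) = 8·9.8 + 3.6 = 82.

median(M) = 82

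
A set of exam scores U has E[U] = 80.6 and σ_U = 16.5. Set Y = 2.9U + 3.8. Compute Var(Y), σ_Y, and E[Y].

Y = 2.9U + 3.8 is linear with a = 2.9, b = 3.8.
Var(U) = 16.5² = 272.25.
Var(Y) = a²·Var(U) = 2.9²·272.25 = 2289.6225 (the additive constant 3.8 does not affect variance).
σ_Y = |a|·σ_U = |2.9|·16.5 = 47.85.
E[Y] = a·E[U] + b = 2.9·80.6 + 3.8 = 237.54.

Var(Y) = 2289.6225, σ_Y = 47.85, E[Y] = 237.54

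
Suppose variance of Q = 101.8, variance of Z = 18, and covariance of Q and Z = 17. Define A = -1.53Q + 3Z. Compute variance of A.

variance of A = a²·variance of Q + b²·variance of Z + 2ab·covariance of Q and Z with a = -1.53, b = 3.
= (-1.53)²·101.8 + 3²·18 + 2·(-1.53)·3·17
= 238.30362 + 162 + (-156.06) = 244.24362.

variance of A = 244.24362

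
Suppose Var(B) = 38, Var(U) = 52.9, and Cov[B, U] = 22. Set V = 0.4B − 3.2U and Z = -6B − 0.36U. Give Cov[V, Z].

By bilinearity, Cov[V, Z] = ac·Var(B) + bd·Var(U) + (ad+bc)·Cov[B, U], with a=0.4, b=-3.2, c=-6, d=-0.36.
ac·Var(B) = 0.4·(-6)·38 = -91.2
bd·Var(U) = (-3.2)·(-0.36)·52.9 = 60.9408
(ad+bc)·Cov[B, U] = (19.056)·22 = 419.232
Cov[V, Z] = -91.2 + 60.9408 + 419.232 = 388.9728.

Cov[V, Z] = 388.9728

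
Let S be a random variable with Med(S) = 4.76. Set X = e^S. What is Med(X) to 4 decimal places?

e^S is monotone on this domain, so Med(X) = exp(4.76) ≈ 116.7459.

Med(X) = 116.7459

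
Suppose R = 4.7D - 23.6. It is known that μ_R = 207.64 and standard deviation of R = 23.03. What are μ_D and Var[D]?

From R = 4.7D - 23.6: μ_R = a·μ_D + b, so μ_D = (μ_R − b)/a = (207.64 − (-23.6))/4.7 = 49.2.
Var[R] = 23.03² = 530.3809.
Var[R] = a²·Var[D], so Var[D] = 530.3809/4.7² = 24.01.

μ_D = 49.2, Var[D] = 24.01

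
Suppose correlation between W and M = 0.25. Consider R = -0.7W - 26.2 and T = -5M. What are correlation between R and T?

Linear rescalings preserve correlation up to sign; here the slopes -0.7 and -5 have the same sign, so correlation between R and T = correlation between W and M = 0.25.

correlation between R and T = 0.25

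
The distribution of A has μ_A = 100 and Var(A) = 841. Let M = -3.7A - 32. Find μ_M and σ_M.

μ_M = -402, σ_M = 107.3

M = -3.7A - 32 is linear with a = -3.7, b = -32.
μ_M = a·μ_A + b = (-3.7)·100 + (-32) = -402.
σ_A = √841 = 29.
σ_M = |a|·σ_A = |-3.7|·29 = 107.3.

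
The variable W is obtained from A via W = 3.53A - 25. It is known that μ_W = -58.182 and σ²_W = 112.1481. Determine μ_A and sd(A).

μ_A = -9.4, sd(A) = 3

From W = 3.53A - 25: μ_W = a·μ_A + b, so μ_A = (μ_W − b)/a = (-58.182 − (-25))/3.53 = -9.4.
sd(W) = √112.1481 = 10.59.
sd(W) = |a|·sd(A), so sd(A) = 10.59/|3.53| = 3.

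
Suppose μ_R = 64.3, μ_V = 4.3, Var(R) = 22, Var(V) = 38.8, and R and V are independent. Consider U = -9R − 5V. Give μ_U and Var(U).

μ_U = -600.2, Var(U) = 2752

μ_U = (-9)·μ_R + (-5)·μ_V = (-9)·64.3 + (-5)·4.3 = -600.2.
Var(U) = a²·Var(R) + b²·Var(V) + 2ab·Cov(R, V) with a = -9, b = -5.
Independence gives Cov(R, V) = 0.
= (-9)²·22 + (-5)²·38.8 + 2·(-9)·(-5)·0
= 1782 + 970 + 0 = 2752.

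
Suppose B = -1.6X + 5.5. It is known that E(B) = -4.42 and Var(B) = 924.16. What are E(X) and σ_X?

From B = -1.6X + 5.5: E(B) = a·E(X) + b, so E(X) = (E(B) − b)/a = (-4.42 − 5.5)/(-1.6) = 6.2.
σ_B = √924.16 = 30.4.
σ_B = |a|·σ_X, so σ_X = 30.4/|-1.6| = 19.

E(X) = 6.2, σ_X = 19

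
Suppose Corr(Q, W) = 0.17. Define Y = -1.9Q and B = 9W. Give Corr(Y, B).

Corr(Y, B) = -0.17

Linear rescalings preserve |correlation|; the slopes -1.9 and 9 have opposite signs, so the correlation flips sign: Corr(Y, B) = −Corr(Q, W) = -0.17.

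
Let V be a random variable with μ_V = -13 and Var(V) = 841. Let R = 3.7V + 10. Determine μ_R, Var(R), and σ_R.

μ_R = -38.1, Var(R) = 11513.29, σ_R = 107.3

R = 3.7V + 10 is linear with a = 3.7, b = 10.
μ_R = a·μ_V + b = 3.7·(-13) + 10 = -38.1.
Var(R) = a²·Var(V) = 3.7²·841 = 11513.29 (the additive constant 10 does not affect variance).
σ_V = √841 = 29.
σ_R = |a|·σ_V = |3.7|·29 = 107.3.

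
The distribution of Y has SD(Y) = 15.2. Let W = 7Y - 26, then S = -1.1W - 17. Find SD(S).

SD(W) = |7|·15.2 = 106.4.
SD(S) = |-1.1|·106.4 = 117.04.

SD(S) = 117.04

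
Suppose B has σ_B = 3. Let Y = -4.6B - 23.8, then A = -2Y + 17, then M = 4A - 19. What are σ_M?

σ_M = 110.4

σ_Y = |-4.6|·3 = 13.8.
σ_A = |-2|·13.8 = 27.6.
σ_M = |4|·27.6 = 110.4.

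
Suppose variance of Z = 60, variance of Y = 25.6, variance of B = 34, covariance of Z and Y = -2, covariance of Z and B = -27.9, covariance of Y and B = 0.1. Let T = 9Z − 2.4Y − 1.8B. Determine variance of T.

variance of T = 6108.84

variance of T = a²·variance of Z + b²·variance of Y + c²·variance of B + 2ab·covariance of Z and Y + 2ac·covariance of Z and B + 2bc·covariance of Y and B, with a = 9, b = -2.4, c = -1.8.
= 4860 + 147.456 + 110.16 + 86.4 + 903.96 + 0.864
= 6108.84.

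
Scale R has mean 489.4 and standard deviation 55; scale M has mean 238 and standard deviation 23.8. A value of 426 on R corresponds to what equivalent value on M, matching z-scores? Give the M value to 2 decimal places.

z = (426 − 489.4)/55 ≈ -1.1527.
M = 238 + z·23.8 = 238 + (426 − 489.4)·23.8/55 ≈ 210.57.

M = 210.57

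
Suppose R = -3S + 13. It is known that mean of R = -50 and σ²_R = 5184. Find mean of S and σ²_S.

From R = -3S + 13: mean of R = a·mean of S + b, so mean of S = (mean of R − b)/a = (-50 − 13)/(-3) = 21.
σ²_R = a²·σ²_S, so σ²_S = 5184/(-3)² = 576.

mean of S = 21, σ²_S = 576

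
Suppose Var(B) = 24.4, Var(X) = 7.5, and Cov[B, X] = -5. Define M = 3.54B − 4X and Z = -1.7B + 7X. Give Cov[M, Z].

Cov[M, Z] = -514.7392

By bilinearity, Cov[M, Z] = ac·Var(B) + bd·Var(X) + (ad+bc)·Cov[B, X], with a=3.54, b=-4, c=-1.7, d=7.
ac·Var(B) = 3.54·(-1.7)·24.4 = -146.8392
bd·Var(X) = (-4)·7·7.5 = -210
(ad+bc)·Cov[B, X] = (31.58)·(-5) = -157.9
Cov[M, Z] = -146.8392 + (-210) + (-157.9) = -514.7392.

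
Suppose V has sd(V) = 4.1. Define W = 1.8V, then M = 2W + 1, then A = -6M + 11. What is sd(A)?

sd(W) = |1.8|·4.1 = 7.38.
sd(M) = |2|·7.38 = 14.76.
sd(A) = |-6|·14.76 = 88.56.

sd(A) = 88.56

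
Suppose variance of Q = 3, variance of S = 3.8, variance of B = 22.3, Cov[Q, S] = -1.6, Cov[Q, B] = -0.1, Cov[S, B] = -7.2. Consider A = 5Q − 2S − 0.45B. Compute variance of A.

variance of A = 114.20575

variance of A = a²·variance of Q + b²·variance of S + c²·variance of B + 2ab·Cov[Q, S] + 2ac·Cov[Q, B] + 2bc·Cov[S, B], with a = 5, b = -2, c = -0.45.
= 75 + 15.2 + 4.51575 + 32 + 0.45 + (-12.96)
= 114.20575.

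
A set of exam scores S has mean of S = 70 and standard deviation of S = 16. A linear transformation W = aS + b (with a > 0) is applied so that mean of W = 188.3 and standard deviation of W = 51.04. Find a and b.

a = 3.19, b = -35

standard deviation of W = a·standard deviation of S (a > 0), so a = 51.04/16 = 3.19.
mean of W = a·mean of S + b, so b = 188.3 − 3.19·70 = -35.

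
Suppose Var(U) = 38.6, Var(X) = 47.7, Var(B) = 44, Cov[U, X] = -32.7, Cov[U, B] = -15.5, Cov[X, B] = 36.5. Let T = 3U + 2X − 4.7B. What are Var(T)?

Var(T) = a²·Var(U) + b²·Var(X) + c²·Var(B) + 2ab·Cov[U, X] + 2ac·Cov[U, B] + 2bc·Cov[X, B], with a = 3, b = 2, c = -4.7.
= 347.4 + 190.8 + 971.96 + (-392.4) + 437.1 + (-686.2)
= 868.66.

Var(T) = 868.66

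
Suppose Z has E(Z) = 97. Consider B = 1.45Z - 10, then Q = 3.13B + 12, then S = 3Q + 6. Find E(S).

E(B) = 1.45·97 + (-10) = 130.65.
E(Q) = 3.13·130.65 + 12 = 420.9345.
E(S) = 3·420.9345 + 6 = 1268.8035.

E(S) = 1268.8035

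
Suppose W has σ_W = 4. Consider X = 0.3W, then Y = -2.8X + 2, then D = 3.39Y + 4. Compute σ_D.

σ_X = |0.3|·4 = 1.2.
σ_Y = |-2.8|·1.2 = 3.36.
σ_D = |3.39|·3.36 = 11.3904.

σ_D = 11.3904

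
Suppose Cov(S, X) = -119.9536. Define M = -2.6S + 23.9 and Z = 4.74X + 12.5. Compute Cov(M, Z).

Cov(M, Z) = a·c·Cov(S, X) = (-2.6)·4.74·(-119.9536) = 1478.3081664. Additive constants drop out.

Cov(M, Z) = 1478.3081664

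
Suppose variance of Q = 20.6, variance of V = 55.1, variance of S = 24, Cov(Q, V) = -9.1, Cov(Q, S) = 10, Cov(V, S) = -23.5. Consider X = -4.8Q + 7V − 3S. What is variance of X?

variance of X = a²·variance of Q + b²·variance of V + c²·variance of S + 2ab·Cov(Q, V) + 2ac·Cov(Q, S) + 2bc·Cov(V, S), with a = -4.8, b = 7, c = -3.
= 474.624 + 2699.9 + 216 + 611.52 + 288 + 987
= 5277.044.

variance of X = 5277.044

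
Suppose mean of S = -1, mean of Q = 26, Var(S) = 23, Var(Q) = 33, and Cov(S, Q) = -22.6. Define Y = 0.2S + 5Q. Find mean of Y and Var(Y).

mean of Y = 0.2·mean of S + 5·mean of Q = 0.2·(-1) + 5·26 = 129.8.
Var(Y) = a²·Var(S) + b²·Var(Q) + 2ab·Cov(S, Q) with a = 0.2, b = 5.
= 0.2²·23 + 5²·33 + 2·0.2·5·(-22.6)
= 0.92 + 825 + (-45.2) = 780.72.

mean of Y = 129.8, Var(Y) = 780.72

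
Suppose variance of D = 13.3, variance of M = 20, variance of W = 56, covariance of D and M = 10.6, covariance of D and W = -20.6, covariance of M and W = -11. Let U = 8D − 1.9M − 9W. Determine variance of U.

variance of U = 7727.36

variance of U = a²·variance of D + b²·variance of M + c²·variance of W + 2ab·covariance of D and M + 2ac·covariance of D and W + 2bc·covariance of M and W, with a = 8, b = -1.9, c = -9.
= 851.2 + 72.2 + 4536 + (-322.24) + 2966.4 + (-376.2)
= 7727.36.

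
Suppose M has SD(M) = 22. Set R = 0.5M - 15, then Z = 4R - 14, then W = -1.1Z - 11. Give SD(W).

SD(R) = |0.5|·22 = 11.
SD(Z) = |4|·11 = 44.
SD(W) = |-1.1|·44 = 48.4.

SD(W) = 48.4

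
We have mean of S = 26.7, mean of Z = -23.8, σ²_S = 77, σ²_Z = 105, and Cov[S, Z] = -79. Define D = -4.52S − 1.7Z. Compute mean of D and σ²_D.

mean of D = (-4.52)·mean of S + (-1.7)·mean of Z = (-4.52)·26.7 + (-1.7)·(-23.8) = -80.224.
σ²_D = a²·σ²_S + b²·σ²_Z + 2ab·Cov[S, Z] with a = -4.52, b = -1.7.
= (-4.52)²·77 + (-1.7)²·105 + 2·(-4.52)·(-1.7)·(-79)
= 1573.1408 + 303.45 + (-1214.072) = 662.5188.

mean of D = -80.224, σ²_D = 662.5188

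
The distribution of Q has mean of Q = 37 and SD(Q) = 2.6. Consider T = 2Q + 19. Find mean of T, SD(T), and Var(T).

T = 2Q + 19 is linear with a = 2, b = 19.
mean of T = a·mean of Q + b = 2·37 + 19 = 93.
SD(T) = |a|·SD(Q) = |2|·2.6 = 5.2.
Var(Q) = 2.6² = 6.76.
Var(T) = a²·Var(Q) = 2²·6.76 = 27.04 (the additive constant 19 does not affect variance).

mean of T = 93, SD(T) = 5.2, Var(T) = 27.04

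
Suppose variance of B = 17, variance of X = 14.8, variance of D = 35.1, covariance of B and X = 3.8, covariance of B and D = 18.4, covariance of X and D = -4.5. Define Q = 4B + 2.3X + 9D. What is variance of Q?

variance of Q = a²·variance of B + b²·variance of X + c²·variance of D + 2ab·covariance of B and X + 2ac·covariance of B and D + 2bc·covariance of X and D, with a = 4, b = 2.3, c = 9.
= 272 + 78.292 + 2843.1 + 69.92 + 1324.8 + (-186.3)
= 4401.812.

variance of Q = 4401.812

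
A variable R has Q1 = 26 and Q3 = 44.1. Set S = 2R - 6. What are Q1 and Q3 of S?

Q1(S) = 46, Q3(S) = 82.2

a = 2 > 0: Q1(S) = a·Q1(R)+b = 46, Q3(S) = a·Q3(R)+b = 82.2.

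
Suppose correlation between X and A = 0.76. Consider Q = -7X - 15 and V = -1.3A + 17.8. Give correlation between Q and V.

Linear rescalings preserve correlation up to sign; here the slopes -7 and -1.3 have the same sign, so correlation between Q and V = correlation between X and A = 0.76.

correlation between Q and V = 0.76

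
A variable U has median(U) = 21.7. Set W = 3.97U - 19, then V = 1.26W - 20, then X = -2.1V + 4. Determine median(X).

median(W) = 3.97·21.7 + (-19) = 67.149.
median(V) = 1.26·67.149 + (-20) = 64.60774.
median(X) = (-2.1)·64.60774 + 4 = -131.676254.

median(X) = -131.676254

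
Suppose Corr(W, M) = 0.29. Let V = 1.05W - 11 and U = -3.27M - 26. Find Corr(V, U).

Linear rescalings preserve |correlation|; the slopes 1.05 and -3.27 have opposite signs, so the correlation flips sign: Corr(V, U) = −Corr(W, M) = -0.29.

Corr(V, U) = -0.29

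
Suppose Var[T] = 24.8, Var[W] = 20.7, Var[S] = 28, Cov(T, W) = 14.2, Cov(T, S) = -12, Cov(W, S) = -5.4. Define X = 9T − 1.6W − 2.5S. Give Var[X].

Var[X] = a²·Var[T] + b²·Var[W] + c²·Var[S] + 2ab·Cov(T, W) + 2ac·Cov(T, S) + 2bc·Cov(W, S), with a = 9, b = -1.6, c = -2.5.
= 2008.8 + 52.992 + 175 + (-408.96) + 540 + (-43.2)
= 2324.632.

Var[X] = 2324.632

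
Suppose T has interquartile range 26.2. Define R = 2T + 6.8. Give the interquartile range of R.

IQR(R) = 52.4

Under R = aT + b, IQR(R) = |a|·IQR(T) = |2|·26.2 = 52.4 (shifts cancel; spread scales by |a|).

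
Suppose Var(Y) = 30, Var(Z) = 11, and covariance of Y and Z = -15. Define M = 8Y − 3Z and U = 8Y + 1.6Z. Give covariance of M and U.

covariance of M and U = 2035.2

By bilinearity, covariance of M and U = ac·Var(Y) + bd·Var(Z) + (ad+bc)·covariance of Y and Z, with a=8, b=-3, c=8, d=1.6.
ac·Var(Y) = 8·8·30 = 1920
bd·Var(Z) = (-3)·1.6·11 = -52.8
(ad+bc)·covariance of Y and Z = (-11.2)·(-15) = 168
covariance of M and U = 1920 + (-52.8) + 168 = 2035.2.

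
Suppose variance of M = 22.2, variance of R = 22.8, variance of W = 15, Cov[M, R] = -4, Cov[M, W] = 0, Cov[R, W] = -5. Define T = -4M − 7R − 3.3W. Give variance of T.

variance of T = a²·variance of M + b²·variance of R + c²·variance of W + 2ab·Cov[M, R] + 2ac·Cov[M, W] + 2bc·Cov[R, W], with a = -4, b = -7, c = -3.3.
= 355.2 + 1117.2 + 163.35 + (-224) + 0 + (-231)
= 1180.75.

variance of T = 1180.75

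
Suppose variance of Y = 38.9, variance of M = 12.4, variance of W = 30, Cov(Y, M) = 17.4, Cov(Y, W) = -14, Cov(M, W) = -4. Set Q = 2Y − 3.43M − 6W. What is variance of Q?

variance of Q = a²·variance of Y + b²·variance of M + c²·variance of W + 2ab·Cov(Y, M) + 2ac·Cov(Y, W) + 2bc·Cov(M, W), with a = 2, b = -3.43, c = -6.
= 155.6 + 145.88476 + 1080 + (-238.728) + 336 + (-164.64)
= 1314.11676.

variance of Q = 1314.11676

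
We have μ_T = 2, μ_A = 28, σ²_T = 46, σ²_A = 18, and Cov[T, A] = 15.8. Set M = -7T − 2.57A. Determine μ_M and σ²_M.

μ_M = -85.96, σ²_M = 2941.3722

μ_M = (-7)·μ_T + (-2.57)·μ_A = (-7)·2 + (-2.57)·28 = -85.96.
σ²_M = a²·σ²_T + b²·σ²_A + 2ab·Cov[T, A] with a = -7, b = -2.57.
= (-7)²·46 + (-2.57)²·18 + 2·(-7)·(-2.57)·15.8
= 2254 + 118.8882 + 568.484 = 2941.3722.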